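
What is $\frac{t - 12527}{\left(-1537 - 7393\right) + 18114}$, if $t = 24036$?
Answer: $\frac{11509}{9184} \approx 1.2532$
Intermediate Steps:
$\frac{t - 12527}{\left(-1537 - 7393\right) + 18114} = \frac{24036 - 12527}{\left(-1537 - 7393\right) + 18114} = \frac{11509}{\left(-1537 - 7393\right) + 18114} = \frac{11509}{-8930 + 18114} = \frac{11509}{9184}$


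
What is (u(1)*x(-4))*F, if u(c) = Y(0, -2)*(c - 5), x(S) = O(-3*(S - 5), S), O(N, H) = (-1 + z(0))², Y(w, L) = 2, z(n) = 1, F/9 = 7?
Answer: 0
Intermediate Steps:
F = 63 (F = 9*7 = 63)
O(N, H) = 0 (O(N, H) = (-1 + 1)² = 0² = 0)
x(S) = 0
u(c) = -10 + 2*c (u(c) = 2*(c - 5) = 2*(-5 + c) = -10 + 2*c)
(u(1)*x(-4))*F = ((-10 + 2*1)*0)*63 = ((-10 + 2)*0)*63 = -8*0*63 = 0*63 = 0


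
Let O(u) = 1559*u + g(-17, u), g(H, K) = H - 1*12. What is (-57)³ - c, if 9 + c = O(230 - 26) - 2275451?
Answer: 1772260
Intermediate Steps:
g(H, K) = -12 + H (g(H, K) = H - 12 = -12 + H)
O(u) = -29 + 1559*u (O(u) = 1559*u + (-12 - 17) = 1559*u - 29 = -29 + 1559*u)
c = -1957453 (c = -9 + ((-29 + 1559*(230 - 26)) - 2275451) = -9 + ((-29 + 1559*204) - 2275451) = -9 + ((-29 + 318036) - 2275451) = -9 + (318007 - 2275451) = -9 - 1957444 = -1957453)
(-57)³ - c = (-57)³ - 1*(-1957453) = -185193 + 1957453 = 1772260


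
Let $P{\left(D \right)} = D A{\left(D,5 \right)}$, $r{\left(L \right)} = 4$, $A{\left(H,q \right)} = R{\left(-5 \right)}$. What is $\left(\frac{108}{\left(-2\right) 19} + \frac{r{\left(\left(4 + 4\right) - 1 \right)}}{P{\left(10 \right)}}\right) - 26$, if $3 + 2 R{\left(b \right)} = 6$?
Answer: $- \frac{8144}{285} \approx -28.575$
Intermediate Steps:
$R{\left(b \right)} = \frac{3}{2}$ ($R{\left(b \right)} = - \frac{3}{2} + \frac{1}{2} \cdot 6 = - \frac{3}{2} + 3 = \frac{3}{2}$)
$A{\left(H,q \right)} = \frac{3}{2}$
$P{\left(D \right)} = \frac{3 D}{2}$ ($P{\left(D \right)} = D \frac{3}{2} = \frac{3 D}{2}$)
$\left(\frac{108}{\left(-2\right) 19} + \frac{r{\left(\left(4 + 4\right) - 1 \right)}}{P{\left(10 \right)}}\right) - 26 = \left(\frac{108}{\left(-2\right) 19} + \frac{4}{\frac{3}{2} \cdot 10}\right) - 26 = \left(\frac{108}{-38} + \frac{4}{15}\right) - 26 = \left(108 \left(- \frac{1}{38}\right) + 4 \cdot \frac{1}{15}\right) - 26 = \left(- \frac{54}{19} + \frac{4}{15}\right) - 26 = - \frac{734}{285} - 26 = - \frac{8144}{285}$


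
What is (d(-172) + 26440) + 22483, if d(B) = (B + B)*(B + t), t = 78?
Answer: 81259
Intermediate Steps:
d(B) = 2*B*(78 + B) (d(B) = (B + B)*(B + 78) = (2*B)*(78 + B) = 2*B*(78 + B))
(d(-172) + 26440) + 22483 = (2*(-172)*(78 - 172) + 26440) + 22483 = (2*(-172)*(-94) + 26440) + 22483 = (32336 + 26440) + 22483 = 58776 + 22483 = 81259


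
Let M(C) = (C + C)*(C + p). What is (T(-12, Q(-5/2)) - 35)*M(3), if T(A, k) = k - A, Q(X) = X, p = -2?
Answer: -153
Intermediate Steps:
M(C) = 2*C*(-2 + C) (M(C) = (C + C)*(C - 2) = (2*C)*(-2 + C) = 2*C*(-2 + C))
(T(-12, Q(-5/2)) - 35)*M(3) = ((-5/2 - 1*(-12)) - 35)*(2*3*(-2 + 3)) = ((-5*½ + 12) - 35)*(2*3*1) = ((-5/2 + 12) - 35)*6 = (19/2 - 35)*6 = -51/2*6 = -153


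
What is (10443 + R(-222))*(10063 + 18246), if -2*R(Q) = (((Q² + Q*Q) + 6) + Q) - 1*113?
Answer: -2189786077/2 ≈ -1.0949e+9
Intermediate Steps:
R(Q) = 107/2 - Q² - Q/2 (R(Q) = -((((Q² + Q*Q) + 6) + Q) - 1*113)/2 = -((((Q² + Q²) + 6) + Q) - 113)/2 = -(((2*Q² + 6) + Q) - 113)/2 = -(((6 + 2*Q²) + Q) - 113)/2 = -((6 + Q + 2*Q²) - 113)/2 = -(-107 + Q + 2*Q²)/2 = 107/2 - Q² - Q/2)
(10443 + R(-222))*(10063 + 18246) = (10443 + (107/2 - 1*(-222)² - ½*(-222)))*(10063 + 18246) = (10443 + (107/2 - 1*49284 + 111))*28309 = (10443 + (107/2 - 49284 + 111))*28309 = (10443 - 98239/2)*28309 = -77353/2*28309 = -2189786077/2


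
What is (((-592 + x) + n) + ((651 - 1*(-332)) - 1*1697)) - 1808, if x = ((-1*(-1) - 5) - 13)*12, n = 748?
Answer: -2570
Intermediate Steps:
x = -204 (x = ((1 - 5) - 13)*12 = (-4 - 13)*12 = -17*12 = -204)
(((-592 + x) + n) + ((651 - 1*(-332)) - 1*1697)) - 1808 = (((-592 - 204) + 748) + ((651 - 1*(-332)) - 1*1697)) - 1808 = ((-796 + 748) + ((651 + 332) - 1697)) - 1808 = (-48 + (983 - 1697)) - 1808 = (-48 - 714) - 1808 = -762 - 1808 = -2570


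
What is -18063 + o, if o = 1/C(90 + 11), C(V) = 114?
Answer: -2059181/114 ≈ -18063.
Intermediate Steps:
o = 1/114 ≈ 0.0087719
-18063 + o = -18063 + 1/114 = -2059181/114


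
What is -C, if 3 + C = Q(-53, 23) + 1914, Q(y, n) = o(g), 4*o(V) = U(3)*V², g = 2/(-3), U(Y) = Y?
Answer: -5734/3 ≈ -1911.3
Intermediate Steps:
g = -⅔ (g = 2*(-⅓) = -⅔ ≈ -0.66667)
o(V) = 3*V²/4 (o(V) = (3*V²)/4 = 3*V²/4)
Q(y, n) = ⅓ (Q(y, n) = 3*(-⅔)²/4 = (¾)*(4/9) = ⅓)
C = 5734/3 (C = -3 + (⅓ + 1914) = -3 + 5743/3 = 5734/3 ≈ 1911.3)
-C = -1*5734/3 = -5734/3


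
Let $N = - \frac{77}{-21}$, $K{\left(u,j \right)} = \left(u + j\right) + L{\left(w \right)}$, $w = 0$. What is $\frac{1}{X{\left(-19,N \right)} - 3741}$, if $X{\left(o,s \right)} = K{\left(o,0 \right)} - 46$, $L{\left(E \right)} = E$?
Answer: $- \frac{1}{3806} \approx -0.00026274$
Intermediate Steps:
$K{\left(u,j \right)} = j + u$ ($K{\left(u,j \right)} = \left(u + j\right) + 0 = \left(j + u\right) + 0 = j + u$)
$N = \frac{11}{3}$ ($N = \left(-77\right) \left(- \frac{1}{21}\right) = \frac{11}{3} \approx 3.6667$)
$X{\left(o,s \right)} = -46 + o$ ($X{\left(o,s \right)} = \left(0 + o\right) - 46 = o - 46 = -46 + o$)
$\frac{1}{X{\left(-19,N \right)} - 3741} = \frac{1}{\left(-46 - 19\right) - 3741} = \frac{1}{-65 - 3741} = \frac{1}{-3806} = - \frac{1}{3806}$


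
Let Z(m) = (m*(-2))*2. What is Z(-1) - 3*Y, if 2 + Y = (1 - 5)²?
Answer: -38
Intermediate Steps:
Z(m) = -4*m (Z(m) = -2*m*2 = -4*m)
Y = 14 (Y = -2 + (1 - 5)² = -2 + (-4)² = -2 + 16 = 14)
Z(-1) - 3*Y = -4*(-1) - 3*14 = 4 - 42 = -38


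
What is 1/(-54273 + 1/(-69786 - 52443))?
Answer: -122229/6633734518 ≈ -1.8425e-5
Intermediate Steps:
1/(-54273 + 1/(-69786 - 52443)) = 1/(-54273 + 1/(-122229)) = 1/(-54273 - 1/122229) = 1/(-6633734518/122229) = -122229/6633734518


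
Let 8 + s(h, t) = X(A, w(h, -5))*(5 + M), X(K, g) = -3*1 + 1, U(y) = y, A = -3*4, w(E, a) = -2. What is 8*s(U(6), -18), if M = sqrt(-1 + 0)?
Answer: -144 - 16*I ≈ -144.0 - 16.0*I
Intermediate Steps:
A = -12
M = I (M = sqrt(-1) = I ≈ 1.0*I)
X(K, g) = -2 (X(K, g) = -3 + 1 = -2)
s(h, t) = -18 - 2*I (s(h, t) = -8 - 2*(5 + I) = -8 + (-10 - 2*I) = -18 - 2*I)
8*s(U(6), -18) = 8*(-18 - 2*I) = -144 - 16*I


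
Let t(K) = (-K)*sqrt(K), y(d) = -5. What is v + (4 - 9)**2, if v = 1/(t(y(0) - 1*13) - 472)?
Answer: 714366/28577 - 27*I*sqrt(2)/114308 ≈ 24.998 - 0.00033404*I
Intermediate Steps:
t(K) = -K**(3/2)
v = 1/(-472 + 54*I*sqrt(2)) (v = 1/(-(-5 - 1*13)**(3/2) - 472) = 1/(-(-5 - 13)**(3/2) - 472) = 1/(-(-18)**(3/2) - 472) = 1/(-(-54)*I*sqrt(2) - 472) = 1/(54*I*sqrt(2) - 472) = 1/(-472 + 54*I*sqrt(2)) ≈ -0.0020646 - 0.00033404*I)
v + (4 - 9)**2 = (-59/28577 - 27*I*sqrt(2)/114308) + (4 - 9)**2 = (-59/28577 - 27*I*sqrt(2)/114308) + (-5)**2 = (-59/28577 - 27*I*sqrt(2)/114308) + 25 = 714366/28577 - 27*I*sqrt(2)/114308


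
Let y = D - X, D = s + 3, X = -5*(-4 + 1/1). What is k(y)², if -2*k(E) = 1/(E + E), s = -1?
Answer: 1/2704 ≈ 0.00036982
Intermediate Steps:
X = 15 (X = -5*(-4 + 1) = -5*(-3) = 15)
D = 2 (D = -1 + 3 = 2)
y = -13 (y = 2 - 1*15 = 2 - 15 = -13)
k(E) = -1/(4*E) (k(E) = -1/(2*(E + E)) = -1/(2*E)/2 = -1/(4*E))
k(y)² = (-¼/(-13))² = (-¼*(-1/13))² = (1/52)² = 1/2704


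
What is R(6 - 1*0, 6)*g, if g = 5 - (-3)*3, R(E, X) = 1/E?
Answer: 7/3 ≈ 2.3333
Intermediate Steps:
g = 14 (g = 5 - 1*(-9) = 5 + 9 = 14)
R(6 - 1*0, 6)*g = 14/(6 - 1*0) = 14/(6 + 0) = 14/6 = (1/6)*14 = 7/3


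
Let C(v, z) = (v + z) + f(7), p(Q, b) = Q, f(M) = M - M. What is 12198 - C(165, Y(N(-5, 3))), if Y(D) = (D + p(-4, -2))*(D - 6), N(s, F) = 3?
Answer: 12030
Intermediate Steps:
f(M) = 0
Y(D) = (-6 + D)*(-4 + D) (Y(D) = (D - 4)*(D - 6) = (-4 + D)*(-6 + D) = (-6 + D)*(-4 + D))
C(v, z) = v + z (C(v, z) = (v + z) + 0 = v + z)
12198 - C(165, Y(N(-5, 3))) = 12198 - (165 + (24 + 3**2 - 10*3)) = 12198 - (165 + (24 + 9 - 30)) = 12198 - (165 + 3) = 12198 - 1*168 = 12198 - 168 = 12030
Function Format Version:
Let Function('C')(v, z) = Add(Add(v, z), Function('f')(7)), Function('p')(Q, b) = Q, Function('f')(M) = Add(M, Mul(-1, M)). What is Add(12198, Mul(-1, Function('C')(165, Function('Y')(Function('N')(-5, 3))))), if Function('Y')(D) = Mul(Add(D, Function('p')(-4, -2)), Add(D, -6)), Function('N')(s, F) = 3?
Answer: 12030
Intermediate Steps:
Function('f')(M) = 0
Function('Y')(D) = Mul(Add(-6, D), Add(-4, D)) (Function('Y')(D) = Mul(Add(D, -4), Add(D, -6)) = Mul(Add(-4, D), Add(-6, D)) = Mul(Add(-6, D), Add(-4, D)))
Function('C')(v, z) = Add(v, z) (Function('C')(v, z) = Add(Add(v, z), 0) = Add(v, z))
Add(12198, Mul(-1, Function('C')(165, Function('Y')(Function('N')(-5, 3))))) = Add(12198, Mul(-1, Add(165, Add(24, Pow(3, 2), Mul(-10, 3))))) = Add(12198, Mul(-1, Add(165, Add(24, 9, -30)))) = Add(12198, Mul(-1, Add(165, 3))) = Add(12198, Mul(-1, 168)) = Add(12198, -168) = 12030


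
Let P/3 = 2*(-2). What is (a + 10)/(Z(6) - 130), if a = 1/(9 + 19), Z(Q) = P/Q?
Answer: -281/3696 ≈ -0.076028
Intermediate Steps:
P = -12 (P = 3*(2*(-2)) = 3*(-4) = -12)
Z(Q) = -12/Q
a = 1/28 ≈ 0.035714
(a + 10)/(Z(6) - 130) = (1/28 + 10)/(-12/6 - 130) = (281/28)/(-12*⅙ - 130) = (281/28)/(-2 - 130) = (281/28)/(-132) = -1/132*281/28 = -281/3696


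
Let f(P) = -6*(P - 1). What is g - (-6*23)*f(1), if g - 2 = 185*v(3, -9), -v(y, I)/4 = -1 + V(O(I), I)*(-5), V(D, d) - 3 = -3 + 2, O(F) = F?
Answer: 8142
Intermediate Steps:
f(P) = 6 - 6*P (f(P) = -6*(-1 + P) = 6 - 6*P)
V(D, d) = 2 (V(D, d) = 3 + (-3 + 2) = 3 - 1 = 2)
v(y, I) = 44 (v(y, I) = -4*(-1 + 2*(-5)) = -4*(-1 - 10) = -4*(-11) = 44)
g = 8142 (g = 2 + 185*44 = 2 + 8140 = 8142)
g - (-6*23)*f(1) = 8142 - (-6*23)*(6 - 6*1) = 8142 - (-138)*(6 - 6) = 8142 - (-138)*0 = 8142 - 1*0 = 8142 + 0 = 8142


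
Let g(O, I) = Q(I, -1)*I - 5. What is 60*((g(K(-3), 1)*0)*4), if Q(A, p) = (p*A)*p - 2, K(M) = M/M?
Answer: 0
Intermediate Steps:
K(M) = 1
Q(A, p) = -2 + A*p**2 (Q(A, p) = (A*p)*p - 2 = A*p**2 - 2 = -2 + A*p**2)
g(O, I) = -5 + I*(-2 + I) (g(O, I) = (-2 + I*(-1)**2)*I - 5 = (-2 + I*1)*I - 5 = (-2 + I)*I - 5 = I*(-2 + I) - 5 = -5 + I*(-2 + I))
60*((g(K(-3), 1)*0)*4) = 60*(((-5 + 1*(-2 + 1))*0)*4) = 60*(((-5 + 1*(-1))*0)*4) = 60*(((-5 - 1)*0)*4) = 60*(-6*0*4) = 60*(0*4) = 60*0 = 0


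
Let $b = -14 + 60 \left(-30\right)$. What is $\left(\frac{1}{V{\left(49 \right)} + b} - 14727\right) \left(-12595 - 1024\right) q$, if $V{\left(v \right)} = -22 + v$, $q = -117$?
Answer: $- \frac{41934352104450}{1787} \approx -2.3466 \cdot 10^{10}$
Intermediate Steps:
$b = -1814$ ($b = -14 - 1800 = -1814$)
$\left(\frac{1}{V{\left(49 \right)} + b} - 14727\right) \left(-12595 - 1024\right) q = \left(\frac{1}{\left(-22 + 49\right) - 1814} - 14727\right) \left(-12595 - 1024\right) \left(-117\right) = \left(\frac{1}{27 - 1814} - 14727\right) \left(-13619\right) \left(-117\right) = \left(\frac{1}{-1787} - 14727\right) \left(-13619\right) \left(-117\right) = \left(- \frac{1}{1787} - 14727\right) \left(-13619\right) \left(-117\right) = \left(- \frac{26317150}{1787}\right) \left(-13619\right) \left(-117\right) = \frac{358413265850}{1787} \left(-117\right) = - \frac{41934352104450}{1787}$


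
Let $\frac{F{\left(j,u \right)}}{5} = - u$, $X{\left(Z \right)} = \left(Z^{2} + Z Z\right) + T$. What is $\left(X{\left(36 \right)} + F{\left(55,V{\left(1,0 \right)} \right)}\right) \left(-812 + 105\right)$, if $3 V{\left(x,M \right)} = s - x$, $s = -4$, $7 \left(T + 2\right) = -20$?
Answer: $- \frac{5505005}{3} \approx -1.835 \cdot 10^{6}$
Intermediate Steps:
$T = - \frac{34}{7}$ ($T = -2 + \frac{1}{7} \left(-20\right) = -2 - \frac{20}{7} = - \frac{34}{7} \approx -4.8571$)
$X{\left(Z \right)} = - \frac{34}{7} + 2 Z^{2}$ ($X{\left(Z \right)} = \left(Z^{2} + Z Z\right) - \frac{34}{7} = \left(Z^{2} + Z^{2}\right) - \frac{34}{7} = 2 Z^{2} - \frac{34}{7} = - \frac{34}{7} + 2 Z^{2}$)
$V{\left(x,M \right)} = - \frac{4}{3} - \frac{x}{3}$ ($V{\left(x,M \right)} = \frac{-4 - x}{3} = - \frac{4}{3} - \frac{x}{3}$)
$F{\left(j,u \right)} = - 5 u$ ($F{\left(j,u \right)} = 5 \left(- u\right) = - 5 u$)
$\left(X{\left(36 \right)} + F{\left(55,V{\left(1,0 \right)} \right)}\right) \left(-812 + 105\right) = \left(\left(- \frac{34}{7} + 2 \cdot 36^{2}\right) - 5 \left(- \frac{4}{3} - \frac{1}{3}\right)\right) \left(-812 + 105\right) = \left(\left(- \frac{34}{7} + 2 \cdot 1296\right) - 5 \left(- \frac{4}{3} - \frac{1}{3}\right)\right) \left(-707\right) = \left(\left(- \frac{34}{7} + 2592\right) - - \frac{25}{3}\right) \left(-707\right) = \left(\frac{18110}{7} + \frac{25}{3}\right) \left(-707\right) = \frac{54505}{21} \left(-707\right) = - \frac{5505005}{3}$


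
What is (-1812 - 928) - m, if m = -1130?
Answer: -1610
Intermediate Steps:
(-1812 - 928) - m = (-1812 - 928) - 1*(-1130) = -2740 + 1130 = -1610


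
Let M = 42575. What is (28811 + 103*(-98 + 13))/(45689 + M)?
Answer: 2507/11033 ≈ 0.22723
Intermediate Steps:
(28811 + 103*(-98 + 13))/(45689 + M) = (28811 + 103*(-98 + 13))/(45689 + 42575) = (28811 + 103*(-85))/88264 = (28811 - 8755)*(1/88264) = 20056*(1/88264) = 2507/11033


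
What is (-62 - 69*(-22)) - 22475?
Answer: -21019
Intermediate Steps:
(-62 - 69*(-22)) - 22475 = (-62 + 1518) - 22475 = 1456 - 22475 = -21019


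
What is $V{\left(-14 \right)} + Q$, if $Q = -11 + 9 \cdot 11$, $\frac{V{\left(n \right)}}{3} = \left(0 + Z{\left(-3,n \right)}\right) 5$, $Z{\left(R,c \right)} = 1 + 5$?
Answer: $178$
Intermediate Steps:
$Z{\left(R,c \right)} = 6$
$V{\left(n \right)} = 90$ ($V{\left(n \right)} = 3 \left(0 + 6\right) 5 = 3 \cdot 6 \cdot 5 = 3 \cdot 30 = 90$)
$Q = 88$ ($Q = -11 + 99 = 88$)
$V{\left(-14 \right)} + Q = 90 + 88 = 178$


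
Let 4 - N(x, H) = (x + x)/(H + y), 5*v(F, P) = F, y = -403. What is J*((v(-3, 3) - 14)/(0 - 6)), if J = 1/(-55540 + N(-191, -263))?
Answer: -8103/184936790 ≈ -4.3815e-5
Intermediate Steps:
v(F, P) = F/5
N(x, H) = 4 - 2*x/(-403 + H) (N(x, H) = 4 - (x + x)/(H - 403) = 4 - 2*x/(-403 + H))
J = -333/18493679 (J = 1/(-55540 + 2*(-806 - 1*(-191) + 2*(-263))/(-403 - 263)) = 1/(-55540 + 2*(-806 + 191 - 526)/(-666)) = 1/(-55540 + 2*(-1/666)*(-1141)) = 1/(-55540 + 1141/333) = 1/(-18493679/333) = -333/18493679 ≈ -1.8006e-5)
J*((v(-3, 3) - 14)/(0 - 6)) = -333*((1/5)*(-3) - 14)/(18493679*(0 - 6)) = -333*(-3/5 - 14)/(18493679*(-6)) = -(-24309)*(-1)/(92468395*6) = -333/18493679*73/30 = -8103/184936790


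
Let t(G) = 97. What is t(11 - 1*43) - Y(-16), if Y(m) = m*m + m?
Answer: -143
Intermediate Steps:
Y(m) = m + m**2 (Y(m) = m**2 + m = m + m**2)
t(11 - 1*43) - Y(-16) = 97 - (-16)*(1 - 16) = 97 - (-16)*(-15) = 97 - 1*240 = 97 - 240 = -143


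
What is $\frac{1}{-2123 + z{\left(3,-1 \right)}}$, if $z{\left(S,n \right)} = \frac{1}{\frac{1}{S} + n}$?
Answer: $- \frac{2}{4249} \approx -0.0004707$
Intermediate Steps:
$z{\left(S,n \right)} = \frac{1}{n + \frac{1}{S}}$
$\frac{1}{-2123 + z{\left(3,-1 \right)}} = \frac{1}{-2123 + \frac{3}{1 + 3 \left(-1\right)}} = \frac{1}{-2123 + \frac{3}{1 - 3}} = \frac{1}{-2123 + \frac{3}{-2}} = \frac{1}{-2123 + 3 \left(- \frac{1}{2}\right)} = \frac{1}{-2123 - \frac{3}{2}} = \frac{1}{- \frac{4249}{2}} = - \frac{2}{4249}$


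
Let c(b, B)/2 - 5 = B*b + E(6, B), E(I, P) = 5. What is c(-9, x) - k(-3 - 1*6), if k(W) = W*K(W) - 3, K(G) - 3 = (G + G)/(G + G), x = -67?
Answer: 1265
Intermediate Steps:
K(G) = 4 (K(G) = 3 + (G + G)/(G + G) = 3 + (2*G)/((2*G)) = 3 + (2*G)*(1/(2*G)) = 3 + 1 = 4)
k(W) = -3 + 4*W (k(W) = W*4 - 3 = 4*W - 3 = -3 + 4*W)
c(b, B) = 20 + 2*B*b (c(b, B) = 10 + 2*(B*b + 5) = 10 + 2*(5 + B*b) = 10 + (10 + 2*B*b) = 20 + 2*B*b)
c(-9, x) - k(-3 - 1*6) = (20 + 2*(-67)*(-9)) - (-3 + 4*(-3 - 1*6)) = (20 + 1206) - (-3 + 4*(-3 - 6)) = 1226 - (-3 + 4*(-9)) = 1226 - (-3 - 36) = 1226 - 1*(-39) = 1226 + 39 = 1265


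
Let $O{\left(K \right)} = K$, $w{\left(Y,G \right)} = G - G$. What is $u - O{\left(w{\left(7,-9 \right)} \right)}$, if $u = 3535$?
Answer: $3535$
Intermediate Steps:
$w{\left(Y,G \right)} = 0$
$u - O{\left(w{\left(7,-9 \right)} \right)} = 3535 - 0 = 3535 + 0 = 3535$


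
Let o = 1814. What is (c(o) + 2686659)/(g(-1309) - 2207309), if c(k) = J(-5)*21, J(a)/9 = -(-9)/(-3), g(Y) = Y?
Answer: -447682/368103 ≈ -1.2162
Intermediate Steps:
J(a) = -27 (J(a) = 9*(-(-9)/(-3)) = 9*(-(-9)*(-1)/3) = 9*(-1*3) = 9*(-3) = -27)
c(k) = -567 (c(k) = -27*21 = -567)
(c(o) + 2686659)/(g(-1309) - 2207309) = (-567 + 2686659)/(-1309 - 2207309) = 2686092/(-2208618) = 2686092*(-1/2208618) = -447682/368103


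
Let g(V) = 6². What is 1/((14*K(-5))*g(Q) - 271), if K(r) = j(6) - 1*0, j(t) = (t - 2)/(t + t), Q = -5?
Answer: -1/103 ≈ -0.0097087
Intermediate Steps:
j(t) = (-2 + t)/(2*t) (j(t) = (-2 + t)/((2*t)) = (-2 + t)*(1/(2*t)) = (-2 + t)/(2*t))
g(V) = 36
K(r) = ⅓ (K(r) = (½)*(-2 + 6)/6 - 1*0 = (½)*(⅙)*4 + 0 = ⅓ + 0 = ⅓)
1/((14*K(-5))*g(Q) - 271) = 1/((14*(⅓))*36 - 271) = 1/((14/3)*36 - 271) = 1/(168 - 271) = 1/(-103) = -1/103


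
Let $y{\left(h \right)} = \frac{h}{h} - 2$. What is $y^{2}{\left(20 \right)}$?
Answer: $1$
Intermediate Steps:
$y{\left(h \right)} = -1$ ($y{\left(h \right)} = 1 - 2 = -1$)
$y^{2}{\left(20 \right)} = \left(-1\right)^{2} = 1$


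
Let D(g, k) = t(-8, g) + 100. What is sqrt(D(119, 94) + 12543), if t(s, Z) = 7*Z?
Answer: 2*sqrt(3369) ≈ 116.09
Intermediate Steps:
D(g, k) = 100 + 7*g (D(g, k) = 7*g + 100 = 100 + 7*g)
sqrt(D(119, 94) + 12543) = sqrt((100 + 7*119) + 12543) = sqrt((100 + 833) + 12543) = sqrt(933 + 12543) = sqrt(13476) = 2*sqrt(3369)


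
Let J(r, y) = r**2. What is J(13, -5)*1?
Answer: 169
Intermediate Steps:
J(13, -5)*1 = 13**2*1 = 169*1 = 169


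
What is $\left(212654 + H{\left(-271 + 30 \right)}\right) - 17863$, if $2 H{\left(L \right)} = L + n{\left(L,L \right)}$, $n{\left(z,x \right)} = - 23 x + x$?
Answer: $\frac{394643}{2} \approx 1.9732 \cdot 10^{5}$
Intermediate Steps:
$n{\left(z,x \right)} = - 22 x$
$H{\left(L \right)} = - \frac{21 L}{2}$ ($H{\left(L \right)} = \frac{L - 22 L}{2} = \frac{\left(-21\right) L}{2} = - \frac{21 L}{2}$)
$\left(212654 + H{\left(-271 + 30 \right)}\right) - 17863 = \left(212654 - \frac{21 \left(-271 + 30\right)}{2}\right) - 17863 = \left(212654 - - \frac{5061}{2}\right) - 17863 = \left(212654 + \frac{5061}{2}\right) - 17863 = \frac{430369}{2} - 17863 = \frac{394643}{2}$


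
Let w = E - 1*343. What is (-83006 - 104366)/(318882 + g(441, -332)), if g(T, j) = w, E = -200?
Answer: -187372/318339 ≈ -0.58859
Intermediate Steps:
w = -543 (w = -200 - 1*343 = -200 - 343 = -543)
g(T, j) = -543
(-83006 - 104366)/(318882 + g(441, -332)) = (-83006 - 104366)/(318882 - 543) = -187372/318339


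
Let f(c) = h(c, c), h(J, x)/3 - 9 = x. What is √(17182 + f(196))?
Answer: 37*√13 ≈ 133.41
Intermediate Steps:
h(J, x) = 27 + 3*x
f(c) = 27 + 3*c
√(17182 + f(196)) = √(17182 + (27 + 3*196)) = √(17182 + (27 + 588)) = √(17182 + 615) = √17797 = 37*√13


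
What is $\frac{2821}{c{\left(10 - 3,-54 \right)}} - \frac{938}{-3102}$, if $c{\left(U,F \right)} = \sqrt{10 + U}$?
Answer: $\frac{469}{1551} + \frac{2821 \sqrt{17}}{17} \approx 684.5$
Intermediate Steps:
$\frac{2821}{c{\left(10 - 3,-54 \right)}} - \frac{938}{-3102} = \frac{2821}{\sqrt{10 + \left(10 - 3\right)}} - \frac{938}{-3102} = \frac{2821}{\sqrt{10 + 7}} - - \frac{469}{1551} = \frac{2821}{\sqrt{17}} + \frac{469}{1551} = 2821 \frac{\sqrt{17}}{17} + \frac{469}{1551} = \frac{2821 \sqrt{17}}{17} + \frac{469}{1551} = \frac{469}{1551} + \frac{2821 \sqrt{17}}{17}$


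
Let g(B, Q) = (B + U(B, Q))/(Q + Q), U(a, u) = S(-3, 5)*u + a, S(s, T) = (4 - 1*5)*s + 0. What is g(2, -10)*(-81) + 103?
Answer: -23/10 ≈ -2.3000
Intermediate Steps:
S(s, T) = -s (S(s, T) = (4 - 5)*s + 0 = -s + 0 = -s)
U(a, u) = a + 3*u (U(a, u) = (-1*(-3))*u + a = 3*u + a = a + 3*u)
g(B, Q) = (2*B + 3*Q)/(2*Q) (g(B, Q) = (B + (B + 3*Q))/(Q + Q) = (2*B + 3*Q)/((2*Q)) = (2*B + 3*Q)*(1/(2*Q)) = (2*B + 3*Q)/(2*Q))
g(2, -10)*(-81) + 103 = (3/2 + 2/(-10))*(-81) + 103 = (3/2 + 2*(-⅒))*(-81) + 103 = (3/2 - ⅕)*(-81) + 103 = (13/10)*(-81) + 103 = -1053/10 + 103 = -23/10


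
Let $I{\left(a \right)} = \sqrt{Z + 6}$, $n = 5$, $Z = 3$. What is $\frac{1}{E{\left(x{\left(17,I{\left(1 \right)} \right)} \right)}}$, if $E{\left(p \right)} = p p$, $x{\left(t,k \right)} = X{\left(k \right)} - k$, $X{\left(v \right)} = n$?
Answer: $\frac{1}{4} \approx 0.25$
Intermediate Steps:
$X{\left(v \right)} = 5$
$I{\left(a \right)} = 3$ ($I{\left(a \right)} = \sqrt{3 + 6} = \sqrt{9} = 3$)
$x{\left(t,k \right)} = 5 - k$
$E{\left(p \right)} = p^{2}$
$\frac{1}{E{\left(x{\left(17,I{\left(1 \right)} \right)} \right)}} = \frac{1}{\left(5 - 3\right)^{2}} = \frac{1}{2^{2}} = \frac{1}{4}$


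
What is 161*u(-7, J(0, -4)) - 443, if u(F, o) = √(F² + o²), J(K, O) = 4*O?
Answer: -443 + 161*√305 ≈ 2368.7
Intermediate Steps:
161*u(-7, J(0, -4)) - 443 = 161*√((-7)² + (4*(-4))²) - 443 = 161*√(49 + (-16)²) - 443 = 161*√(49 + 256) - 443 = 161*√305 - 443 = -443 + 161*√305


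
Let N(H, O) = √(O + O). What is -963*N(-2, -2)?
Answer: -1926*I ≈ -1926.0*I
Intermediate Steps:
N(H, O) = √2*√O (N(H, O) = √(2*O) = √2*√O)
-963*N(-2, -2) = -963*√2*√(-2) = -963*√2*I*√2 = -1926*I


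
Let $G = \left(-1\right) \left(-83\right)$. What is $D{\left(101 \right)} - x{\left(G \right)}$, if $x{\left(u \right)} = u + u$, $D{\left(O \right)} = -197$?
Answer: $-363$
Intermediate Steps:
$G = 83$
$x{\left(u \right)} = 2 u$
$D{\left(101 \right)} - x{\left(G \right)} = -197 - 2 \cdot 83 = -197 - 166 = -363$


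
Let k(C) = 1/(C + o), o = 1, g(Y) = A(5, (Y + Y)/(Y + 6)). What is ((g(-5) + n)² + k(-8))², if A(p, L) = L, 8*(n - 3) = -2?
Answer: 34468641/12544 ≈ 2747.8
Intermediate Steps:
n = 11/4 (n = 3 + (⅛)*(-2) = 3 - ¼ = 11/4 ≈ 2.7500)
g(Y) = 2*Y/(6 + Y) (g(Y) = (Y + Y)/(Y + 6) = (2*Y)/(6 + Y) = 2*Y/(6 + Y))
k(C) = 1/(1 + C) (k(C) = 1/(C + 1) = 1/(1 + C))
((g(-5) + n)² + k(-8))² = ((2*(-5)/(6 - 5) + 11/4)² + 1/(1 - 8))² = ((2*(-5)/1 + 11/4)² + 1/(-7))² = ((2*(-5)*1 + 11/4)² - ⅐)² = ((-10 + 11/4)² - ⅐)² = ((-29/4)² - ⅐)² = (841/16 - ⅐)² = (5871/112)² = 34468641/12544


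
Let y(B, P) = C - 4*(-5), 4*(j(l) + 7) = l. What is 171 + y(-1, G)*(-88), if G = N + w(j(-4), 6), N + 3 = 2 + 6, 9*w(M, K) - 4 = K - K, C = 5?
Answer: -2029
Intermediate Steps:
j(l) = -7 + l/4
w(M, K) = 4/9 (w(M, K) = 4/9 + (K - K)/9 = 4/9 + (1/9)*0 = 4/9 + 0 = 4/9)
N = 5 (N = -3 + (2 + 6) = -3 + 8 = 5)
G = 49/9 (G = 5 + 4/9 = 49/9 ≈ 5.4444)
y(B, P) = 25 (y(B, P) = 5 - 4*(-5) = 5 + 20 = 25)
171 + y(-1, G)*(-88) = 171 + 25*(-88) = 171 - 2200 = -2029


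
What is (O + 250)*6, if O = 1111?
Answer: 8166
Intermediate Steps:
(O + 250)*6 = (1111 + 250)*6 = 1361*6 = 8166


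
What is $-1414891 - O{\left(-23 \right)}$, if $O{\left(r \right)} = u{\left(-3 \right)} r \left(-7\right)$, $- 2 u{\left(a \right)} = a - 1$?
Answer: $-1415213$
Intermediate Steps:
$u{\left(a \right)} = \frac{1}{2} - \frac{a}{2}$ ($u{\left(a \right)} = - \frac{a - 1}{2} = - \frac{-1 + a}{2} = \frac{1}{2} - \frac{a}{2}$)
$O{\left(r \right)} = - 14 r$ ($O{\left(r \right)} = \left(\frac{1}{2} - - \frac{3}{2}\right) r \left(-7\right) = \left(\frac{1}{2} + \frac{3}{2}\right) r \left(-7\right) = 2 r \left(-7\right) = - 14 r$)
$-1414891 - O{\left(-23 \right)} = -1414891 - \left(-14\right) \left(-23\right) = -1414891 - 322 = -1415213$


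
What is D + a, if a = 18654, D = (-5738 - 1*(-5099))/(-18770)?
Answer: 350136219/18770 ≈ 18654.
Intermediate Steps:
D = 639/18770 (D = (-5738 + 5099)*(-1/18770) = -639*(-1/18770) = 639/18770 ≈ 0.034044)
D + a = 639/18770 + 18654 = 350136219/18770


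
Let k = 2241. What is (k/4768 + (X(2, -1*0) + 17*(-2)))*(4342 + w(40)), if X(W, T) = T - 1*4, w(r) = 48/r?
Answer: -971481547/5960 ≈ -1.6300e+5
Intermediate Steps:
X(W, T) = -4 + T (X(W, T) = T - 4 = -4 + T)
(k/4768 + (X(2, -1*0) + 17*(-2)))*(4342 + w(40)) = (2241/4768 + ((-4 - 1*0) + 17*(-2)))*(4342 + 48/40) = (2241*(1/4768) + ((-4 + 0) - 34))*(4342 + 48*(1/40)) = (2241/4768 + (-4 - 34))*(4342 + 6/5) = (2241/4768 - 38)*(21716/5) = -178943/4768*21716/5 = -971481547/5960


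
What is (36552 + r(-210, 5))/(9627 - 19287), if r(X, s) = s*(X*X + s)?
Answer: -257077/9660 ≈ -26.613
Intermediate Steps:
r(X, s) = s*(s + X**2) (r(X, s) = s*(X**2 + s) = s*(s + X**2))
(36552 + r(-210, 5))/(9627 - 19287) = (36552 + 5*(5 + (-210)**2))/(9627 - 19287) = (36552 + 5*(5 + 44100))/(-9660) = (36552 + 5*44105)*(-1/9660) = (36552 + 220525)*(-1/9660) = 257077*(-1/9660) = -257077/9660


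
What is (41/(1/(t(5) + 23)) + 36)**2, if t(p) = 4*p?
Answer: 3236401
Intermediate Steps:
(41/(1/(t(5) + 23)) + 36)**2 = (41/(1/(4*5 + 23)) + 36)**2 = (41/(1/(20 + 23)) + 36)**2 = (41/(1/43) + 36)**2 = (41*43 + 36)**2 = (1763 + 36)**2 = 1799**2 = 3236401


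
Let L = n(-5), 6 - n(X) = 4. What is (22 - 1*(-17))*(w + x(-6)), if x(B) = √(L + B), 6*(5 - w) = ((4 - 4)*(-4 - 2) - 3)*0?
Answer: 195 + 78*I ≈ 195.0 + 78.0*I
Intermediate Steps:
n(X) = 2 (n(X) = 6 - 1*4 = 6 - 4 = 2)
L = 2
w = 5 (w = 5 - ((4 - 4)*(-4 - 2) - 3)*0/6 = 5 - (0*(-6) - 3)*0/6 = 5 - (0 - 3)*0/6 = 5 - (-1)*0/2 = 5 - ⅙*0 = 5 + 0 = 5)
x(B) = √(2 + B)
(22 - 1*(-17))*(w + x(-6)) = (22 - 1*(-17))*(5 + √(2 - 6)) = (22 + 17)*(5 + √(-4)) = 39*(5 + 2*I) = 195 + 78*I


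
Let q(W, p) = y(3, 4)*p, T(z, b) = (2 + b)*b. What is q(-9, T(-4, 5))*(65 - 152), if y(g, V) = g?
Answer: -9135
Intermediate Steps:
T(z, b) = b*(2 + b)
q(W, p) = 3*p
q(-9, T(-4, 5))*(65 - 152) = (3*(5*(2 + 5)))*(65 - 152) = (3*(5*7))*(-87) = (3*35)*(-87) = 105*(-87) = -9135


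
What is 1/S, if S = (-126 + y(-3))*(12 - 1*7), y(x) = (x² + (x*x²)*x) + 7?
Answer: -1/145 ≈ -0.0068966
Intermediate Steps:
y(x) = 7 + x² + x⁴ (y(x) = (x² + x³*x) + 7 = (x² + x⁴) + 7 = 7 + x² + x⁴)
S = -145 (S = (-126 + (7 + (-3)² + (-3)⁴))*(12 - 1*7) = (-126 + (7 + 9 + 81))*(12 - 7) = (-126 + 97)*5 = -29*5 = -145)
1/S = 1/(-145) = -1/145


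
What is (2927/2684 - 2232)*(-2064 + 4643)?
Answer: -15442435619/2684 ≈ -5.7535e+6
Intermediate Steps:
(2927/2684 - 2232)*(-2064 + 4643) = (2927*(1/2684) - 2232)*2579 = (2927/2684 - 2232)*2579 = -5987761/2684*2579 = -15442435619/2684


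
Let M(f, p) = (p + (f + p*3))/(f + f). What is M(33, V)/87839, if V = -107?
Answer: -395/5797374 ≈ -6.8134e-5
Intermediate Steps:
M(f, p) = (f + 4*p)/(2*f) (M(f, p) = (p + (f + 3*p))/((2*f)) = (f + 4*p)*(1/(2*f)) = (f + 4*p)/(2*f))
M(33, V)/87839 = ((½)*(33 + 4*(-107))/33)/87839 = ((½)*(1/33)*(33 - 428))*(1/87839) = ((½)*(1/33)*(-395))*(1/87839) = -395/66*1/87839 = -395/5797374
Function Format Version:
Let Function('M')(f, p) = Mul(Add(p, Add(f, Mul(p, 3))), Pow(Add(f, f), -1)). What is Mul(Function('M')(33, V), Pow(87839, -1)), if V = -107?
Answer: Rational(-395, 5797374) ≈ -6.8134e-5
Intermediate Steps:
Function('M')(f, p) = Mul(Rational(1, 2), Pow(f, -1), Add(f, Mul(4, p))) (Function('M')(f, p) = Mul(Add(p, Add(f, Mul(3, p))), Pow(Mul(2, f), -1)) = Mul(Add(f, Mul(4, p)), Mul(Rational(1, 2), Pow(f, -1))) = Mul(Rational(1, 2), Pow(f, -1), Add(f, Mul(4, p))))
Mul(Function('M')(33, V), Pow(87839, -1)) = Mul(Mul(Rational(1, 2), Pow(33, -1), Add(33, Mul(4, -107))), Pow(87839, -1)) = Mul(Mul(Rational(1, 2), Rational(1, 33), Add(33, -428)), Rational(1, 87839)) = Mul(Mul(Rational(1, 2), Rational(1, 33), -395), Rational(1, 87839)) = Mul(Rational(-395, 66), Rational(1, 87839)) = Rational(-395, 5797374)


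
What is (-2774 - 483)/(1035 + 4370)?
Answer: -3257/5405 ≈ -0.60259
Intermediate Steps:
(-2774 - 483)/(1035 + 4370) = -3257/5405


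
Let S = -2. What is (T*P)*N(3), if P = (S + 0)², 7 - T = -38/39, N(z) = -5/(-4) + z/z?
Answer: 933/13 ≈ 71.769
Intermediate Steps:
N(z) = 9/4 (N(z) = -5*(-¼) + 1 = 5/4 + 1 = 9/4)
T = 311/39 (T = 7 - (-38)/39 = 7 - 1*(-38/39) = 7 + 38/39 = 311/39 ≈ 7.9744)
P = 4 (P = (-2 + 0)² = (-2)² = 4)
(T*P)*N(3) = ((311/39)*4)*(9/4) = (1244/39)*(9/4) = 933/13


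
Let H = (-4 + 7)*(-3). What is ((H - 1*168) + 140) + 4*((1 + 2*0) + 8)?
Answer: -1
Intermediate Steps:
H = -9 (H = 3*(-3) = -9)
((H - 1*168) + 140) + 4*((1 + 2*0) + 8) = ((-9 - 1*168) + 140) + 4*((1 + 2*0) + 8) = ((-9 - 168) + 140) + 4*((1 + 0) + 8) = (-177 + 140) + 4*(1 + 8) = -37 + 4*9 = -37 + 36 = -1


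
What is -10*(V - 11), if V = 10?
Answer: 10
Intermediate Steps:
-10*(V - 11) = -10*(10 - 11) = -10*(-1) = 10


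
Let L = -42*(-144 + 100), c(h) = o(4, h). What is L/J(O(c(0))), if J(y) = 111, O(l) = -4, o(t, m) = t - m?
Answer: 616/37 ≈ 16.649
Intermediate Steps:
c(h) = 4 - h
L = 1848 (L = -42*(-44) = 1848)
L/J(O(c(0))) = 1848/111 = 1848*(1/111) = 616/37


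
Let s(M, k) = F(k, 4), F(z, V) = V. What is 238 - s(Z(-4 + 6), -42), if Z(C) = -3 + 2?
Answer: 234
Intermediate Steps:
Z(C) = -1
s(M, k) = 4
238 - s(Z(-4 + 6), -42) = 238 - 1*4 = 238 - 4 = 234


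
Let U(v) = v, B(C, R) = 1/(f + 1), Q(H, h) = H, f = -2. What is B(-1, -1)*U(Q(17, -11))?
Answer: -17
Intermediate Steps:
B(C, R) = -1 (B(C, R) = 1/(-2 + 1) = 1/(-1) = -1)
B(-1, -1)*U(Q(17, -11)) = -1*17 = -17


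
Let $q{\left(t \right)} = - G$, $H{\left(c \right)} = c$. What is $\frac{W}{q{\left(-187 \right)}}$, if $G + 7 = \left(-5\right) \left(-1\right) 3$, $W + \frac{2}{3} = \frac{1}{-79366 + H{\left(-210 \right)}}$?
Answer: $\frac{159155}{1909824} \approx 0.083335$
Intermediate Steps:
$W = - \frac{159155}{238728}$ ($W = - \frac{2}{3} + \frac{1}{-79366 - 210} = - \frac{2}{3} + \frac{1}{-79576} = - \frac{2}{3} - \frac{1}{79576} = - \frac{159155}{238728} \approx -0.66668$)
$G = 8$ ($G = -7 + \left(-5\right) \left(-1\right) 3 = -7 + 5 \cdot 3 = -7 + 15 = 8$)
$q{\left(t \right)} = -8$ ($q{\left(t \right)} = \left(-1\right) 8 = -8$)
$\frac{W}{q{\left(-187 \right)}} = - \frac{159155}{238728 \left(-8\right)} = \left(- \frac{159155}{238728}\right) \left(- \frac{1}{8}\right) = \frac{159155}{1909824}$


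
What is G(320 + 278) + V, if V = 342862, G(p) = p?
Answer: 343460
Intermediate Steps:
G(320 + 278) + V = (320 + 278) + 342862 = 598 + 342862 = 343460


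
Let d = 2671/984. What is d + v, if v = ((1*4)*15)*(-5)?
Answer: -292529/984 ≈ -297.29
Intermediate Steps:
v = -300 (v = (4*15)*(-5) = 60*(-5) = -300)
d = 2671/984 (d = 2671*(1/984) = 2671/984 ≈ 2.7144)
d + v = 2671/984 - 300 = -292529/984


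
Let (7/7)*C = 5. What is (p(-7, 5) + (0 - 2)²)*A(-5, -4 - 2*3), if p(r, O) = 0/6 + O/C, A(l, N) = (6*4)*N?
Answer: -1200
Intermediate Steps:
A(l, N) = 24*N
C = 5
p(r, O) = O/5 (p(r, O) = 0/6 + O/5 = 0*(⅙) + O*(⅕) = 0 + O/5 = O/5)
(p(-7, 5) + (0 - 2)²)*A(-5, -4 - 2*3) = ((⅕)*5 + (0 - 2)²)*(24*(-4 - 2*3)) = (1 + (-2)²)*(24*(-4 - 6)) = (1 + 4)*(24*(-10)) = 5*(-240) = -1200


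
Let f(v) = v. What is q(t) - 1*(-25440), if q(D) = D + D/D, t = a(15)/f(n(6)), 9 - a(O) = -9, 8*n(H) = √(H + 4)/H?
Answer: 25441 + 432*√10/5 ≈ 25714.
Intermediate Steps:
n(H) = √(4 + H)/(8*H) (n(H) = (√(H + 4)/H)/8 = (√(4 + H)/H)/8 = √(4 + H)/(8*H))
a(O) = 18 (a(O) = 9 - 1*(-9) = 9 + 9 = 18)
t = 432*√10/5 (t = 18/(((⅛)*√(4 + 6)/6)) = 18/(((⅛)*(⅙)*√10)) = 18/((√10/48)) = 18*(24*√10/5) = 432*√10/5 ≈ 273.22)
q(D) = 1 + D (q(D) = D + 1 = 1 + D)
q(t) - 1*(-25440) = (1 + 432*√10/5) - 1*(-25440) = (1 + 432*√10/5) + 25440 = 25441 + 432*√10/5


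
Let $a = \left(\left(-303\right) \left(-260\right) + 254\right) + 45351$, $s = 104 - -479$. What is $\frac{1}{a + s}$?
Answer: $\frac{1}{124968} \approx 8.0021 \cdot 10^{-6}$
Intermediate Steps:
$s = 583$ ($s = 104 + 479 = 583$)
$a = 124385$ ($a = \left(78780 + 254\right) + 45351 = 79034 + 45351 = 124385$)
$\frac{1}{a + s} = \frac{1}{124385 + 583} = \frac{1}{124968}$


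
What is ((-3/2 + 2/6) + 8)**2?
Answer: 1681/36 ≈ 46.694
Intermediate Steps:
((-3/2 + 2/6) + 8)**2 = ((-3*1/2 + 2*(1/6)) + 8)**2 = ((-3/2 + 1/3) + 8)**2 = (-7/6 + 8)**2 = (41/6)**2 = 1681/36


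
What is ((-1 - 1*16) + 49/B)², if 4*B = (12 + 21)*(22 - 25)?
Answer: 3530641/9801 ≈ 360.23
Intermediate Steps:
B = -99/4 (B = ((12 + 21)*(22 - 25))/4 = (33*(-3))/4 = (¼)*(-99) = -99/4 ≈ -24.750)
((-1 - 1*16) + 49/B)² = ((-1 - 1*16) + 49/(-99/4))² = ((-1 - 16) + 49*(-4/99))² = (-17 - 196/99)² = (-1879/99)² = 3530641/9801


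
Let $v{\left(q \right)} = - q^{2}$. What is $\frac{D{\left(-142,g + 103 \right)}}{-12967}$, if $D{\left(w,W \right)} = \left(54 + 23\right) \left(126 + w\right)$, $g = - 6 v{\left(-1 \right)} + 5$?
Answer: $\frac{1232}{12967} \approx 0.09501$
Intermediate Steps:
$g = 11$ ($g = - 6 \left(- \left(-1\right)^{2}\right) + 5 = - 6 \left(\left(-1\right) 1\right) + 5 = \left(-6\right) \left(-1\right) + 5 = 6 + 5 = 11$)
$D{\left(w,W \right)} = 9702 + 77 w$ ($D{\left(w,W \right)} = 77 \left(126 + w\right) = 9702 + 77 w$)
$\frac{D{\left(-142,g + 103 \right)}}{-12967} = \frac{9702 + 77 \left(-142\right)}{-12967} = \left(9702 - 10934\right) \left(- \frac{1}{12967}\right) = \left(-1232\right) \left(- \frac{1}{12967}\right) = \frac{1232}{12967}$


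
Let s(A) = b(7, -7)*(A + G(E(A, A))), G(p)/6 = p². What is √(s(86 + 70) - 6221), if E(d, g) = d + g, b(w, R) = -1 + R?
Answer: I*√4679981 ≈ 2163.3*I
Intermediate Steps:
G(p) = 6*p²
s(A) = -192*A² - 8*A (s(A) = (-1 - 7)*(A + 6*(A + A)²) = -8*(A + 6*(2*A)²) = -8*(A + 6*(4*A²)) = -8*(A + 24*A²) = -192*A² - 8*A)
√(s(86 + 70) - 6221) = √(8*(86 + 70)*(-1 - 24*(86 + 70)) - 6221) = √(8*156*(-1 - 24*156) - 6221) = √(8*156*(-1 - 3744) - 6221) = √(8*156*(-3745) - 6221) = √(-4673760 - 6221) = √(-4679981) = I*√4679981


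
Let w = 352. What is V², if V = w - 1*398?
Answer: 2116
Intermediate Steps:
V = -46 (V = 352 - 1*398 = 352 - 398 = -46)
V² = (-46)² = 2116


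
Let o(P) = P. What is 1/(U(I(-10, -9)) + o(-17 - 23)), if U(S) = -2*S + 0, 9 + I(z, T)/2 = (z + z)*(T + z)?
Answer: -1/1524 ≈ -0.00065617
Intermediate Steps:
I(z, T) = -18 + 4*z*(T + z) (I(z, T) = -18 + 2*((z + z)*(T + z)) = -18 + 2*((2*z)*(T + z)) = -18 + 2*(2*z*(T + z)) = -18 + 4*z*(T + z))
U(S) = -2*S
1/(U(I(-10, -9)) + o(-17 - 23)) = 1/(-2*(-18 + 4*(-10)² + 4*(-9)*(-10)) + (-17 - 23)) = 1/(-2*(-18 + 4*100 + 360) - 40) = 1/(-2*(-18 + 400 + 360) - 40) = 1/(-2*742 - 40) = 1/(-1484 - 40) = 1/(-1524) = -1/1524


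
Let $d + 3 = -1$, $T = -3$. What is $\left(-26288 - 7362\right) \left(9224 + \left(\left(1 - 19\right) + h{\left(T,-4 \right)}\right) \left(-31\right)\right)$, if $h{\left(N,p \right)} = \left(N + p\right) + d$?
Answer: $-340638950$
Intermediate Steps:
$d = -4$ ($d = -3 - 1 = -4$)
$h{\left(N,p \right)} = -4 + N + p$ ($h{\left(N,p \right)} = \left(N + p\right) - 4 = -4 + N + p$)
$\left(-26288 - 7362\right) \left(9224 + \left(\left(1 - 19\right) + h{\left(T,-4 \right)}\right) \left(-31\right)\right) = \left(-26288 - 7362\right) \left(9224 + \left(\left(1 - 19\right) - 11\right) \left(-31\right)\right) = - 33650 \left(9224 + \left(-18 - 11\right) \left(-31\right)\right) = - 33650 \left(9224 - -899\right) = - 33650 \left(9224 + 899\right) = \left(-33650\right) 10123 = -340638950$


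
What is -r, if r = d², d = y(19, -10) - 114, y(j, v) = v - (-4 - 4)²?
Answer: -35344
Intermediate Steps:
y(j, v) = -64 + v (y(j, v) = v - 1*(-8)² = v - 1*64 = v - 64 = -64 + v)
d = -188 (d = (-64 - 10) - 114 = -74 - 114 = -188)
r = 35344 (r = (-188)² = 35344)
-r = -1*35344 = -35344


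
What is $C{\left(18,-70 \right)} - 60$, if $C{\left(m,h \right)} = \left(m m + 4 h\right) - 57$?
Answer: $-73$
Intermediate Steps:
$C{\left(m,h \right)} = -57 + m^{2} + 4 h$ ($C{\left(m,h \right)} = \left(m^{2} + 4 h\right) - 57 = -57 + m^{2} + 4 h$)
$C{\left(18,-70 \right)} - 60 = \left(-57 + 18^{2} + 4 \left(-70\right)\right) - 60 = \left(-57 + 324 - 280\right) - 60 = -13 - 60 = -73$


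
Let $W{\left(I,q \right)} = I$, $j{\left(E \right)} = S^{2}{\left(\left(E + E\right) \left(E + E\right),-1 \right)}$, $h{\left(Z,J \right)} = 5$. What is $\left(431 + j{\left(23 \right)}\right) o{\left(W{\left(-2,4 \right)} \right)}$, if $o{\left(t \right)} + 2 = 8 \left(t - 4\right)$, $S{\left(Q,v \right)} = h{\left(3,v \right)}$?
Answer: $-22800$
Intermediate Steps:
$S{\left(Q,v \right)} = 5$
$j{\left(E \right)} = 25$ ($j{\left(E \right)} = 5^{2} = 25$)
$o{\left(t \right)} = -34 + 8 t$ ($o{\left(t \right)} = -2 + 8 \left(t - 4\right) = -2 + 8 \left(-4 + t\right) = -2 + \left(-32 + 8 t\right) = -34 + 8 t$)
$\left(431 + j{\left(23 \right)}\right) o{\left(W{\left(-2,4 \right)} \right)} = \left(431 + 25\right) \left(-34 + 8 \left(-2\right)\right) = 456 \left(-34 - 16\right) = 456 \left(-50\right) = -22800$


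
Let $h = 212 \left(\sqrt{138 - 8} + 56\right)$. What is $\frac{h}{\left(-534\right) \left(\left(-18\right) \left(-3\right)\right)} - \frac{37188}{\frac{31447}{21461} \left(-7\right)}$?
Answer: $\frac{5752789491740}{1586909961} - \frac{53 \sqrt{130}}{7209} \approx 3625.1$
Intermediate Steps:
$h = 11872 + 212 \sqrt{130}$ ($h = 212 \left(\sqrt{130} + 56\right) = 212 \left(56 + \sqrt{130}\right) = 11872 + 212 \sqrt{130} \approx 14289.0$)
$\frac{h}{\left(-534\right) \left(\left(-18\right) \left(-3\right)\right)} - \frac{37188}{\frac{31447}{21461} \left(-7\right)} = \frac{11872 + 212 \sqrt{130}}{\left(-534\right) \left(\left(-18\right) \left(-3\right)\right)} - \frac{37188}{\frac{31447}{21461} \left(-7\right)} = \frac{11872 + 212 \sqrt{130}}{\left(-534\right) 54} - \frac{37188}{31447 \cdot \frac{1}{21461} \left(-7\right)} = \frac{11872 + 212 \sqrt{130}}{-28836} - \frac{37188}{\frac{31447}{21461} \left(-7\right)} = \left(11872 + 212 \sqrt{130}\right) \left(- \frac{1}{28836}\right) - \frac{37188}{- \frac{220129}{21461}} = \left(- \frac{2968}{7209} - \frac{53 \sqrt{130}}{7209}\right) - - \frac{798091668}{220129} = \left(- \frac{2968}{7209} - \frac{53 \sqrt{130}}{7209}\right) + \frac{798091668}{220129} = \frac{5752789491740}{1586909961} - \frac{53 \sqrt{130}}{7209}$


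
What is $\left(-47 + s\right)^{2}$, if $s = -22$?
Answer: $4761$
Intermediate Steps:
$\left(-47 + s\right)^{2} = \left(-47 - 22\right)^{2} = \left(-69\right)^{2} = 4761$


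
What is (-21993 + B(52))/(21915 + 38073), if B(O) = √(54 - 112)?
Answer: -7331/19996 + I*√58/59988 ≈ -0.36662 + 0.00012695*I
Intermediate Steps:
B(O) = I*√58 (B(O) = √(-58) = I*√58)
(-21993 + B(52))/(21915 + 38073) = (-21993 + I*√58)/(21915 + 38073) = (-21993 + I*√58)/59988 = (-21993 + I*√58)*(1/59988) = -7331/19996 + I*√58/59988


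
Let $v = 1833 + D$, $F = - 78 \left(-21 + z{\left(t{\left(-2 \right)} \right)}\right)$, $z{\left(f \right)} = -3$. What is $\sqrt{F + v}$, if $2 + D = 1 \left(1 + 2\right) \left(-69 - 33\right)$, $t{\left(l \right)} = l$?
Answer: $\sqrt{3397} \approx 58.284$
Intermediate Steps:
$D = -308$ ($D = -2 + 1 \left(1 + 2\right) \left(-69 - 33\right) = -2 + 1 \cdot 3 \left(-102\right) = -2 + 3 \left(-102\right) = -2 - 306 = -308$)
$F = 1872$ ($F = - 78 \left(-21 - 3\right) = \left(-78\right) \left(-24\right) = 1872$)
$v = 1525$ ($v = 1833 - 308 = 1525$)
$\sqrt{F + v} = \sqrt{1872 + 1525} = \sqrt{3397}$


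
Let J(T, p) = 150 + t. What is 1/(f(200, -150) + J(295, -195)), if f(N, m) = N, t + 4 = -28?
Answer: 1/318 ≈ 0.0031447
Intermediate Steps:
t = -32 (t = -4 - 28 = -32)
J(T, p) = 118 (J(T, p) = 150 - 32 = 118)
1/(f(200, -150) + J(295, -195)) = 1/(200 + 118) = 1/318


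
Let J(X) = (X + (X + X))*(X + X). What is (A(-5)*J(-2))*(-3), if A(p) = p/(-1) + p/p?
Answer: -432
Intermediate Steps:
J(X) = 6*X² (J(X) = (X + 2*X)*(2*X) = (3*X)*(2*X) = 6*X²)
A(p) = 1 - p (A(p) = p*(-1) + 1 = -p + 1 = 1 - p)
(A(-5)*J(-2))*(-3) = ((1 - 1*(-5))*(6*(-2)²))*(-3) = ((1 + 5)*(6*4))*(-3) = (6*24)*(-3) = 144*(-3) = -432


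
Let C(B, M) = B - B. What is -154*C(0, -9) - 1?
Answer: -1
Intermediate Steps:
C(B, M) = 0
-154*C(0, -9) - 1 = -154*0 - 1 = 0 - 1 = -1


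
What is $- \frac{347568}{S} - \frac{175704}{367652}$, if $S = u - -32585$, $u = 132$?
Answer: $- \frac{33383144526}{3007117621} \approx -11.101$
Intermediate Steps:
$S = 32717$ ($S = 132 - -32585 = 132 + 32585 = 32717$)
$- \frac{347568}{S} - \frac{175704}{367652} = - \frac{347568}{32717} - \frac{175704}{367652} = \left(-347568\right) \frac{1}{32717} - \frac{43926}{91913} = - \frac{347568}{32717} - \frac{43926}{91913} = - \frac{33383144526}{3007117621}$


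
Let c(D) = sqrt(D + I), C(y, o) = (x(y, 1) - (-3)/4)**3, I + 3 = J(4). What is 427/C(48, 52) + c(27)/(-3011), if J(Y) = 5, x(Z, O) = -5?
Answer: -27328/4913 - sqrt(29)/3011 ≈ -5.5642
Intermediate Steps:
I = 2 (I = -3 + 5 = 2)
C(y, o) = -4913/64 (C(y, o) = (-5 - (-3)/4)**3 = (-5 - 1*(-3/4))**3 = (-5 + 3/4)**3 = (-17/4)**3 = -4913/64)
c(D) = sqrt(2 + D) (c(D) = sqrt(D + 2) = sqrt(2 + D))
427/C(48, 52) + c(27)/(-3011) = 427/(-4913/64) + sqrt(2 + 27)/(-3011) = 427*(-64/4913) + sqrt(29)*(-1/3011) = -27328/4913 - sqrt(29)/3011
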